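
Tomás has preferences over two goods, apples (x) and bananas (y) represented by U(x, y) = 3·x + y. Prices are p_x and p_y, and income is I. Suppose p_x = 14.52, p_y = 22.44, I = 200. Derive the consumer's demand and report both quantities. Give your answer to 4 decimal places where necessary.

Linear utility — the consumer picks whichever good has higher MU/price: 3/14.52 = 0.2066 vs 1/22.44 = 0.0446.
x gives more utility per dollar, so spend all income on x: x* = I/p_x, y* = 0.
Numerically: x* = 13.7741, y* = 0.

x* = 13.7741, y* = 0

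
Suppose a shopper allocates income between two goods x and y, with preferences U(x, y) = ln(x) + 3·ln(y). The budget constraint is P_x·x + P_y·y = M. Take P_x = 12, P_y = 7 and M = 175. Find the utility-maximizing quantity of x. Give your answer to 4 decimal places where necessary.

x* = 3.6458

Demand: x*(P_x,P_y,M) = 0.25·M/P_x and y* = 0.75·M/P_y.
At P_x=12, P_y=7, M=175: x* = 0.25·175/12 = 3.6458.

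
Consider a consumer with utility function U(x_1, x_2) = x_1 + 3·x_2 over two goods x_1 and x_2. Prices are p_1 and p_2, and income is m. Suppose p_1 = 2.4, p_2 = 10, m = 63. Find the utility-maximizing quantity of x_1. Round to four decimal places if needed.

x_1* = 26.25

Perfect substitutes: compare marginal utility per dollar. 1/p_1 vs 3/p_2 → 0.4167 vs 0.3.
x_1 gives more utility per dollar, so spend all income on x_1: x_1* = m/p_1, x_2* = 0.
Numerically: x_1* = 26.25, x_2* = 0.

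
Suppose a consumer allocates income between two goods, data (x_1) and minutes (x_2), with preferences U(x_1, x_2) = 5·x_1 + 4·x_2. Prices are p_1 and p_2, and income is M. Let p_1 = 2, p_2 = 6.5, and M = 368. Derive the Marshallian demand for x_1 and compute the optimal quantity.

Linear utility — the consumer picks whichever good has higher MU/price: 5/2 = 2.5 vs 4/6.5 = 0.6154.
x_1 gives more utility per dollar, so spend all income on x_1: x_1* = M/p_1, x_2* = 0.
Numerically: x_1* = 184, x_2* = 0.

x_1* = 184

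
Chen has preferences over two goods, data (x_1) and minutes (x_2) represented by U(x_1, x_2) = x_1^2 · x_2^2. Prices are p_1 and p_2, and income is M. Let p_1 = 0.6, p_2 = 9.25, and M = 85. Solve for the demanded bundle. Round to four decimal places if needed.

Demand: x_1*(p_1,p_2,M) = 0.5·M/p_1 and x_2* = 0.5·M/p_2.
At p_1=0.6, p_2=9.25, M=85: x_1* = 0.5·85/0.6 = 70.8333, x_2* = 4.5946.

x_1* = 70.8333, x_2* = 4.5946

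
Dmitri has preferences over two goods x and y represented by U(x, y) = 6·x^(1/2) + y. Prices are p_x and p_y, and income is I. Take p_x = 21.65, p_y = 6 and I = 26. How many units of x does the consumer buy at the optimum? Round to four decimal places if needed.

x* = 0.6912

MU_x = 3/√x, MU_y = 1. Tangency: 3/√x = p_x/p_y.
Solve: √x = 3·p_y/p_x, so x*(p_x,p_y) = (3·p_y/p_x)², and y* = (I − p_x·x*)/p_y.
Plugging in: x* = (3·6/21.65)² = 0.6912.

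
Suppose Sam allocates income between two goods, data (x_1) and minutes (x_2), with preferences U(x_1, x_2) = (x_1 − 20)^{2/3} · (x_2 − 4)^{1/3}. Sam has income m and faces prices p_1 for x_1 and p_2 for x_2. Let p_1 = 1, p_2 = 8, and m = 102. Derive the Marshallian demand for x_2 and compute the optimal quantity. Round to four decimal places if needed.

x_2* = 6.0833

This is Cobb-Douglas in (x_1−20, x_2−4): tangency gives 2/3·p_2·(x_2−4) = 1/3·p_1·(x_1−20).
Substituting into the budget: x_1* = 20 + 2/3·(m − 20·p_1 − 4·p_2)/p_1, and x_2* = 4 + 1/3·(…)/p_2.
Discretionary income = 102 − 20·1 − 4·8 = 50; x_2* = 4 + 1/3·50/8 = 6.0833.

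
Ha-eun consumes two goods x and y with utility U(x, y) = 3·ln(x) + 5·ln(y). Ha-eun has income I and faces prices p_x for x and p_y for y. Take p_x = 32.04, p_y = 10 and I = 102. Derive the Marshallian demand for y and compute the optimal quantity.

y* = 6.375

MU_x/MU_y = (3·y)/(5·x); tangency sets this equal to p_x/p_y.
So 3·p_y·y = 5·p_x·x; combined with the budget, a share 0.375 of income goes to x.
Demand: x*(p_x,p_y,I) = 0.375·I/p_x and y* = 0.625·I/p_y.
At p_x=32.04, p_y=10, I=102: y* = 0.625·102/10 = 6.375.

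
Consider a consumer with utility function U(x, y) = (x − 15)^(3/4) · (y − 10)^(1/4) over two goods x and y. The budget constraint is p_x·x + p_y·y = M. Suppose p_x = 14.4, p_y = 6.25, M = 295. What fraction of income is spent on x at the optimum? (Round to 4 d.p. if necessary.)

Discretionary income = 295 − 15·14.4 − 10·6.25 = 16.5; x* = 15 + 0.75·16.5/14.4 = 15.8594; y* = 10 + 0.25·16.5/6.25 = 10.66.
Expenditure on x: 14.4·15.8594 = 228.375; share = 0.7742.

share on x = 0.7742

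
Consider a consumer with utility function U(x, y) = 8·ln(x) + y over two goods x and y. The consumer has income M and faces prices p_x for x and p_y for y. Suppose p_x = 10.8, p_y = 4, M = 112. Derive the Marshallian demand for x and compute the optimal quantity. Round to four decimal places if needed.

x* = 2.963

So x*(p_x,p_y) = 8·p_y/p_x, independent of income; and y* = (M − 8·p_y)/p_y.
At the given prices: x* = 8·4/10.8 = 2.963.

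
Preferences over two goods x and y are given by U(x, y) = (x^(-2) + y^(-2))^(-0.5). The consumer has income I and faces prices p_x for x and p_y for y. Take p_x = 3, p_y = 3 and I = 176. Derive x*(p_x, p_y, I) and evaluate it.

Substitute y = (y/x)·x into the budget: x* = I/(p_x + p_y·(y/x)).
Numerically y/x = 1, so x* = 176/(3 + 3·1) = 29.3333.

x* = 29.3333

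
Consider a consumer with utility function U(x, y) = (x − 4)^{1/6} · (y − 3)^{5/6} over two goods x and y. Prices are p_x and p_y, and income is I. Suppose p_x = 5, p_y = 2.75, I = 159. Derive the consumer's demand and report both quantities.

This is Cobb-Douglas in (x−4, y−3): tangency gives 1/6·p_y·(y−3) = 5/6·p_x·(x−4).
After buying the subsistence bundle (4, 3), a share 1/6 of the remaining income goes to x: x* = 4 + 1/6·(I − 4p_x − 3p_y)/p_x.
Discretionary income = 159 − 4·5 − 3·2.75 = 130.75; x* = 4 + 1/6·130.75/5 = 8.3583; y* = 3 + 5/6·130.75/2.75 = 42.6212.

x* = 8.3583, y* = 42.6212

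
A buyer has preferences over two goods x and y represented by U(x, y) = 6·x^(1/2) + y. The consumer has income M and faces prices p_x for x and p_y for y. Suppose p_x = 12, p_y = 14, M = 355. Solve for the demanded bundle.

Thus x* = (3·p_y/p_x)² — independent of M — with the rest of income spent on y.
Plugging in: x* = (3·14/12)² = 12.25, y* = 14.8571.

x* = 12.25, y* = 14.8571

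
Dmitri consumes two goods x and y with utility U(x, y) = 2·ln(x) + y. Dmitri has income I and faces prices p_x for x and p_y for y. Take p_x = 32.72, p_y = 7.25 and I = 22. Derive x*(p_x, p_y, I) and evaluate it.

x* = 0.4432

Set MRS = p_x/p_y: (2/x)/1 = p_x/p_y.
So x*(p_x,p_y) = 2·p_y/p_x, independent of income; and y* = (I − 2·p_y)/p_y.
At the given prices: x* = 2·7.25/32.72 = 0.4432.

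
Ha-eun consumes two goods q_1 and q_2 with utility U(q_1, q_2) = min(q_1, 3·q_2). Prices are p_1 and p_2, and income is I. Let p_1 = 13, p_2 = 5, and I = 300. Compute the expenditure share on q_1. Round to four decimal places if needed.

Here 3·13 + 5 = 44, giving q_1* = 20.4545 and q_2* = 6.8182.
Expenditure on q_1: 13·20.4545 = 265.9091; share = 0.8864.

share on q_1 = 0.8864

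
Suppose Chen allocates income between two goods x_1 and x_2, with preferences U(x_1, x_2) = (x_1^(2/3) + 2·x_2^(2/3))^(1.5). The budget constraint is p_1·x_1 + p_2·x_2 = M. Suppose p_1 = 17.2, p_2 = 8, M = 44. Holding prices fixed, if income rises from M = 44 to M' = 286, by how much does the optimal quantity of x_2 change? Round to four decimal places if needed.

Δx_2* = 29.4535

MRS = MU_x_1/MU_x_2 = (1/2)·(x_2/x_1)^(1/3). Set equal to p_1/p_2.
Solve for the ratio: x_2/x_1 = [2·p_1/p_2]^(3).
With the ratio pinned down, the budget gives x_1* = M/(p_1 + p_2·(x_2/x_1)) and x_2* = (x_2/x_1)·x_1*.
Numerically x_2/x_1 = 79.507, so x_1* = 44/(17.2 + 8·79.507) = 0.0674 and x_2* = 79.507·0.0674 = 5.3552.
At M' = 286: x_2* = 34.8087. Change: 34.8087 − 5.3552 = 29.4535.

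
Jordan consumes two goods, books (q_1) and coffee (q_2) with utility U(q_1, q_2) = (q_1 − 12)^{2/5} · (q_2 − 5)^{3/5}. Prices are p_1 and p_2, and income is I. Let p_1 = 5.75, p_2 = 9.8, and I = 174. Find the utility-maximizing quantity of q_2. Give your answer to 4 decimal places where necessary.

Let q_1' = q_1−12, q_2' = q_2−5. MRS = (2/3)·q_2'/q_1' = p_1/p_2.
After buying the subsistence bundle (12, 5), a share 0.4 of the remaining income goes to q_1: q_1* = 12 + 0.4·(I − 12p_1 − 5p_2)/p_1.
Discretionary income = 174 − 12·5.75 − 5·9.8 = 56; q_2* = 5 + 0.6·56/9.8 = 8.4286.

q_2* = 8.4286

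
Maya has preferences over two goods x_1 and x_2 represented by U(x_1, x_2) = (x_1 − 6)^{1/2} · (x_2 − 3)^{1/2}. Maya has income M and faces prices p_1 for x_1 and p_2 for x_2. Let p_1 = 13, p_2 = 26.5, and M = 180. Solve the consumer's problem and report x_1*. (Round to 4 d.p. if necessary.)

Discretionary income = 180 − 6·13 − 3·26.5 = 22.5; x_1* = 6 + 0.5·22.5/13 = 6.8654.

x_1* = 6.8654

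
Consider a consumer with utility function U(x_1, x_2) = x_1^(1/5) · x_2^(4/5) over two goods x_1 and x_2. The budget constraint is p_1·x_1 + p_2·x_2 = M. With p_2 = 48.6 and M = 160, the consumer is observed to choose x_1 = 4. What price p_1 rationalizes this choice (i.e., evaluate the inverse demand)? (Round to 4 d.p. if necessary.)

Tangency: MRS = (1/4)·x_2/x_1 = p_1/p_2.
Rearranging, p_2·x_2 = 4·p_1·x_1. Substituting into the budget gives p_1·x_1·(1 + 4) = M.
Demand: x_1*(p_1,p_2,M) = 0.2·M/p_1 and x_2* = 0.8·M/p_2.
Set x_1* = 4 in the demand function and solve for p_1: p_1 = 8.

p_1 = 8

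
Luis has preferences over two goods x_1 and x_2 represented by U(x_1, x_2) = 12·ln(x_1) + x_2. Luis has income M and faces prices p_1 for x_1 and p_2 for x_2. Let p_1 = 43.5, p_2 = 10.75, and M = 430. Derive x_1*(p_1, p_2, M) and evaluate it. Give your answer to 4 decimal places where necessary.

x_1* = 2.9655

Set MRS = p_1/p_2: (12/x_1)/1 = p_1/p_2.
So x_1*(p_1,p_2) = 12·p_2/p_1, independent of income; and x_2* = (M − 12·p_2)/p_2.
At the given prices: x_1* = 12·10.75/43.5 = 2.9655.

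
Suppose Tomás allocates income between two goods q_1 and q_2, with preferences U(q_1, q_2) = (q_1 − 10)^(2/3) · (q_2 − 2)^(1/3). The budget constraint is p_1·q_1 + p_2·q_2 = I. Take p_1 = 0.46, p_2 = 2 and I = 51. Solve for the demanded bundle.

Substituting into the budget: q_1* = 10 + 2/3·(I − 10·p_1 − 2·p_2)/p_1, and q_2* = 2 + 1/3·(…)/p_2.
Discretionary income = 51 − 10·0.46 − 2·2 = 42.4; q_1* = 10 + 2/3·42.4/0.46 = 71.4493; q_2* = 2 + 1/3·42.4/2 = 9.0667.

q_1* = 71.4493, q_2* = 9.0667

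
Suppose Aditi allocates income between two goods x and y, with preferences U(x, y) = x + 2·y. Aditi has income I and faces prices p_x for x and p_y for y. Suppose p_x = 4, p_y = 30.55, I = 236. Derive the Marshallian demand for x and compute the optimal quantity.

x gives more utility per dollar, so spend all income on x: x* = I/p_x, y* = 0.
Numerically: x* = 59, y* = 0.

x* = 59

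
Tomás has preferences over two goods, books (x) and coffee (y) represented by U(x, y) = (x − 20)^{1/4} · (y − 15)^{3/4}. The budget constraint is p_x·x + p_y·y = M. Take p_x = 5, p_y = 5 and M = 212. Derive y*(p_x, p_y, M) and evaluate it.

Let x' = x−20, y' = y−15. MRS = (1/3)·y'/x' = p_x/p_y.
After buying the subsistence bundle (20, 15), a share 0.25 of the remaining income goes to x: x* = 20 + 0.25·(M − 20p_x − 15p_y)/p_x.
Discretionary income = 212 − 20·5 − 15·5 = 37; y* = 15 + 0.75·37/5 = 20.55.

y* = 20.55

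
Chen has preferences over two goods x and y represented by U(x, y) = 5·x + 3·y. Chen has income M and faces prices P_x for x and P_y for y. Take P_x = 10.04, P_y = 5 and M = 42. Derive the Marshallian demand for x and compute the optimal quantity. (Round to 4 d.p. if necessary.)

y gives more utility per dollar, so spend all income on y: y* = M/P_y, x* = 0.
Numerically: x* = 0, y* = 8.4.

x* = 0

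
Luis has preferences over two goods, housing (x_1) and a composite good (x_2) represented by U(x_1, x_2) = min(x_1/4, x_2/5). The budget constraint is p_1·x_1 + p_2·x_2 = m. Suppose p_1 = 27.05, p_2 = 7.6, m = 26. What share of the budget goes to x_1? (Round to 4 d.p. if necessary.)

share on x_1 = 0.7401

With perfect complements, no substitution: consume in ratio x_1:x_2 = 4:5.
Budget: p_1·x_1 + p_2·(5/4)·x_1 = m, so (4·p_1 + 5·p_2)·x_1 = 4·m.
Demand: x_1*(p_1,p_2,m) = 4·m/(4·p_1 + 5·p_2), x_2* = 5·m/(4·p_1 + 5·p_2).
Here 4·27.05 + 5·7.6 = 146.2, giving x_1* = 0.7114 and x_2* = 0.8892.
Expenditure on x_1: 27.05·0.7114 = 19.2421; share = 0.7401.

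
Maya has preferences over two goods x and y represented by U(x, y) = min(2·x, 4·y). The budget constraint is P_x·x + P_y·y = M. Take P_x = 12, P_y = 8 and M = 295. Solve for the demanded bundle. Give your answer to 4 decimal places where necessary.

x* = 18.4375, y* = 9.2188

With perfect complements, no substitution: consume in ratio x:y = 4:2.
Budget: P_x·x + P_y·(1/2)·x = M, so (4·P_x + 2·P_y)·x = 4·M.
Demand: x*(P_x,P_y,M) = 4·M/(4·P_x + 2·P_y), y* = 2·M/(4·P_x + 2·P_y).
Here 4·12 + 2·8 = 64, giving x* = 18.4375 and y* = 9.2188.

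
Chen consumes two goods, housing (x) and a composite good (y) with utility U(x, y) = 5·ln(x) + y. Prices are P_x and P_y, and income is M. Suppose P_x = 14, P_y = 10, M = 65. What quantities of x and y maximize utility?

x* = 3.5714, y* = 1.5

MU_x = 5/x, MU_y = 1. Tangency: 5/x = P_x/P_y.
So x*(P_x,P_y) = 5·P_y/P_x, independent of income; and y* = (M − 5·P_y)/P_y.
At the given prices: x* = 5·10/14 = 3.5714, and y* = 1.5.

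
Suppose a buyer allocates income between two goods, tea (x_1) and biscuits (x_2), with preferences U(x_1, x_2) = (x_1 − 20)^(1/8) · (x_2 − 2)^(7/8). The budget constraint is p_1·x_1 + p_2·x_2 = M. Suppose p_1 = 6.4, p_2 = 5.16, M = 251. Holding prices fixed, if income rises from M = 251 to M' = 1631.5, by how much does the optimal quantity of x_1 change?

Δx_1* = 26.9629

MRS = (1/7)·(x_2−2)/(x_1−20). Tangency with p_1/p_2 gives x_2−2 = 7·(p_1/p_2)·(x_1−20).
Substituting into the budget: x_1* = 20 + 0.125·(M − 20·p_1 − 2·p_2)/p_1, and x_2* = 2 + 0.875·(…)/p_2.
Discretionary income = 251 − 20·6.4 − 2·5.16 = 112.68; x_1* = 20 + 0.125·112.68/6.4 = 22.2008.
At M' = 1631.5: x_1* = 49.1637. Change: 49.1637 − 22.2008 = 26.9629.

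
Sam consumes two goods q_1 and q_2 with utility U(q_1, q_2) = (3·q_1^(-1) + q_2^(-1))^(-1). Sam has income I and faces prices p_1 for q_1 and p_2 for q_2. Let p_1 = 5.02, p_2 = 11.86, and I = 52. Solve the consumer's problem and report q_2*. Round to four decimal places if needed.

q_2* = 2.0615

From the CES first-order condition, 3·(q_2/q_1)^(2) = p_1/p_2.
Hence q_2/q_1 = ((1/3)·p_1/p_2)^(1/(2)), i.e. raised to the 0.5 power.
With the ratio pinned down, the budget gives q_1* = I/(p_1 + p_2·(q_2/q_1)) and q_2* = (q_2/q_1)·q_1*.
Numerically q_2/q_1 = 0.37562, so q_1* = 52/(5.02 + 11.86·0.37562) = 5.4882 and q_2* = 0.37562·5.4882 = 2.0615.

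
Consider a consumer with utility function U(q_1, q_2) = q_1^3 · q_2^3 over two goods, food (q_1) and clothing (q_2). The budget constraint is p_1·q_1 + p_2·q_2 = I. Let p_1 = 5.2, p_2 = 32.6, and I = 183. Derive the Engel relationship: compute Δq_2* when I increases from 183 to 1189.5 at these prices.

At p_1=5.2, p_2=32.6, I=183: q_2* = 0.5·183/32.6 = 2.8067.
At I' = 1189.5: q_2* = 18.2439. Change: 18.2439 − 2.8067 = 15.4371.

Δq_2* = 15.4371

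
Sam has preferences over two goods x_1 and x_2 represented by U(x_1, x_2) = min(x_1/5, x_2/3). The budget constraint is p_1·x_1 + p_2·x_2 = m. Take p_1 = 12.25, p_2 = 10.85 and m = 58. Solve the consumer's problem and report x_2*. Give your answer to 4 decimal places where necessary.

x_2* = 1.855

Leontief preferences: the optimum is at the kink where x_1/5 = x_2/3, i.e. x_2 = (3/5)·x_1.
Budget: p_1·x_1 + p_2·(3/5)·x_1 = m, so (5·p_1 + 3·p_2)·x_1 = 5·m.
Demand: x_1*(p_1,p_2,m) = 5·m/(5·p_1 + 3·p_2), x_2* = 3·m/(5·p_1 + 3·p_2).
Here 5·12.25 + 3·10.85 = 93.8, giving x_2* = 1.855.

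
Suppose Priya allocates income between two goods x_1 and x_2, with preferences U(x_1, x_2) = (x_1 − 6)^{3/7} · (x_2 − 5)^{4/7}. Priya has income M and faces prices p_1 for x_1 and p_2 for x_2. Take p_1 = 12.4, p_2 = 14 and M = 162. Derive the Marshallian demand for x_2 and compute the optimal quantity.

This is Cobb-Douglas in (x_1−6, x_2−5): tangency gives 3/7·p_2·(x_2−5) = 4/7·p_1·(x_1−6).
After buying the subsistence bundle (6, 5), a share 3/7 of the remaining income goes to x_1: x_1* = 6 + 3/7·(M − 6p_1 − 5p_2)/p_1.
Discretionary income = 162 − 6·12.4 − 5·14 = 17.6; x_2* = 5 + 4/7·17.6/14 = 5.7184.

x_2* = 5.7184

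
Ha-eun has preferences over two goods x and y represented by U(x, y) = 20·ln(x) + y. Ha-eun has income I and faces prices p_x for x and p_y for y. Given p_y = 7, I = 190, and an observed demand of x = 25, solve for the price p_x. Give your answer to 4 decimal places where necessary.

MU_x = 20/x, MU_y = 1. Tangency: 20/x = p_x/p_y.
So x*(p_x,p_y) = 20·p_y/p_x, independent of income; and y* = (I − 20·p_y)/p_y.
Set x* = 25 in the demand function and solve for p_x: p_x = 5.6.

p_x = 5.6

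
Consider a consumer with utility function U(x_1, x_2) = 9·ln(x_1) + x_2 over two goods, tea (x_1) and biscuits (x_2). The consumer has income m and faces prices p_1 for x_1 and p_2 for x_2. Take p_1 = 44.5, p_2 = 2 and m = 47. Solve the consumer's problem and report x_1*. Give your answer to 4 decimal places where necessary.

x_1* = 0.4045

MU_x_1 = 9/x_1, MU_x_2 = 1. Tangency: 9/x_1 = p_1/p_2.
So x_1*(p_1,p_2) = 9·p_2/p_1, independent of income; and x_2* = (m − 9·p_2)/p_2.
At the given prices: x_1* = 9·2/44.5 = 0.4045.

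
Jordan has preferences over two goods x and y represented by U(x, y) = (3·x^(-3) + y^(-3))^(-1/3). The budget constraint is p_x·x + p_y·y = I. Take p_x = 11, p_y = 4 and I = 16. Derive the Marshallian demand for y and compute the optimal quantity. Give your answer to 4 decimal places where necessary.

From the CES first-order condition, 3·(y/x)^(4) = p_x/p_y.
Hence y/x = ((1/3)·p_x/p_y)^(1/(4)), i.e. raised to the 0.25 power.
Substitute y = (y/x)·x into the budget: x* = I/(p_x + p_y·(y/x)).
Numerically y/x = 0.978482, so x* = 16/(11 + 4·0.978482) = 1.0728 and y* = 0.978482·1.0728 = 1.0497.

y* = 1.0497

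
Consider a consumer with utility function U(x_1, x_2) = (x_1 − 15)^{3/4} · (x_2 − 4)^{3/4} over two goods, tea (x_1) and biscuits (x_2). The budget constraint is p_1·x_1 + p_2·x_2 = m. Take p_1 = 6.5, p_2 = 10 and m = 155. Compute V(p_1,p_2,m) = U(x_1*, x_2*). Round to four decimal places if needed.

V = 1.1306

Let x_1' = x_1−15, x_2' = x_2−4. MRS = x_2'/x_1' = p_1/p_2.
After buying the subsistence bundle (15, 4), a share 0.5 of the remaining income goes to x_1: x_1* = 15 + 0.5·(m − 15p_1 − 4p_2)/p_1.
Discretionary income = 155 − 15·6.5 − 4·10 = 17.5; x_1* = 15 + 0.5·17.5/6.5 = 16.3462; x_2* = 4 + 0.5·17.5/10 = 4.875.
Utility at the optimum: U(16.3462, 4.875) = 1.1306.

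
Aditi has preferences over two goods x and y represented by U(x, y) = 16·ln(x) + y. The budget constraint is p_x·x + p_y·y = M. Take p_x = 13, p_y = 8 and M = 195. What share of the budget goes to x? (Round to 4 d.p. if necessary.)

So x*(p_x,p_y) = 16·p_y/p_x, independent of income; and y* = (M − 16·p_y)/p_y.
At the given prices: x* = 16·8/13 = 9.8462, and y* = 8.375.
Expenditure on x: 13·9.8462 = 128; share = 0.6564.

share on x = 0.6564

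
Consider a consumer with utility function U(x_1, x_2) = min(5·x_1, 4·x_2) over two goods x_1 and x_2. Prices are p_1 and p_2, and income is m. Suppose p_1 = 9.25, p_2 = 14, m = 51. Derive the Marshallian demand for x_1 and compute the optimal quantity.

x_1* = 1.9065

Leontief preferences: the optimum is at the kink where x_1/4 = x_2/5, i.e. x_2 = (5/4)·x_1.
Budget: p_1·x_1 + p_2·(5/4)·x_1 = m, so (4·p_1 + 5·p_2)·x_1 = 4·m.
Demand: x_1*(p_1,p_2,m) = 4·m/(4·p_1 + 5·p_2), x_2* = 5·m/(4·p_1 + 5·p_2).
Here 4·9.25 + 5·14 = 107, giving x_1* = 1.9065.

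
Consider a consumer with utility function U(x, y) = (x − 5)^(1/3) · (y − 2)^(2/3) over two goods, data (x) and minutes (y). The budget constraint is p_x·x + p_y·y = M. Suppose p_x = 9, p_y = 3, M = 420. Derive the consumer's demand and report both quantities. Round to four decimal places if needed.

x* = 18.6667, y* = 84

Let x' = x−5, y' = y−2. MRS = (1/2)·y'/x' = p_x/p_y.
Substituting into the budget: x* = 5 + 1/3·(M − 5·p_x − 2·p_y)/p_x, and y* = 2 + 2/3·(…)/p_y.
Discretionary income = 420 − 5·9 − 2·3 = 369; x* = 5 + 1/3·369/9 = 18.6667; y* = 2 + 2/3·369/3 = 84.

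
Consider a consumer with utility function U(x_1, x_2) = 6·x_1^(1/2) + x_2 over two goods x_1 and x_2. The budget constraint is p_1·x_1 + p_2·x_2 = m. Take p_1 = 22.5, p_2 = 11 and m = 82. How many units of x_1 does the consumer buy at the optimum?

Utility is quasi-linear in x_2; the FOC for x_1 is 3/√x_1 = p_1/p_2.
Solve: √x_1 = 3·p_2/p_1, so x_1*(p_1,p_2) = (3·p_2/p_1)², and x_2* = (m − p_1·x_1*)/p_2.
Plugging in: x_1* = (3·11/22.5)² = 2.1511.

x_1* = 2.1511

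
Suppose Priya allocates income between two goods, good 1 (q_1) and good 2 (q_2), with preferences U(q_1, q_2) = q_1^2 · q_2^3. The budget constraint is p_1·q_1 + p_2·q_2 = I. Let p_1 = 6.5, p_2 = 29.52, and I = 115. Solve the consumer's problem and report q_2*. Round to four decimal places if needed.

q_2* = 2.3374

The MRS is (2/3)·q_2/q_1. Set MRS = p_1/p_2.
So 2·p_2·q_2 = 3·p_1·q_1; combined with the budget, a share 0.4 of income goes to q_1.
Demand: q_1*(p_1,p_2,I) = 0.4·I/p_1 and q_2* = 0.6·I/p_2.
At p_1=6.5, p_2=29.52, I=115: q_2* = 0.6·115/29.52 = 2.3374.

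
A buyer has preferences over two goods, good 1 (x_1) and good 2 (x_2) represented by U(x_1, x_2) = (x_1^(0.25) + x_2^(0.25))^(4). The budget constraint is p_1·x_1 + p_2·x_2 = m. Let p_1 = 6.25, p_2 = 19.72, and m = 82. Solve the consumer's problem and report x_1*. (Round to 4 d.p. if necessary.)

MRS = MU_x_1/MU_x_2 = (x_2/x_1)^(0.75). Set equal to p_1/p_2.
Hence x_2/x_1 = (p_1/p_2)^(1/(0.75)), i.e. raised to the 4/3 power.
Substitute x_2 = (x_2/x_1)·x_1 into the budget: x_1* = m/(p_1 + p_2·(x_2/x_1)).
Numerically x_2/x_1 = 0.216088, so x_1* = 82/(6.25 + 19.72·0.216088) = 7.8012.

x_1* = 7.8012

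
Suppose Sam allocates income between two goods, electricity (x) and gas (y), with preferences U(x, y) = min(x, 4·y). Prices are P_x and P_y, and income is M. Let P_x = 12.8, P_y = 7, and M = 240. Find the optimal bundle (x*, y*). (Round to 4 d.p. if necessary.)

Leontief preferences: the optimum is at the kink where x/4 = y/1, i.e. y = (1/4)·x.
Budget: P_x·x + P_y·(1/4)·x = M, so (4·P_x + P_y)·x = 4·M.
Demand: x*(P_x,P_y,M) = 4·M/(4·P_x + P_y), y* = M/(4·P_x + P_y).
Here 4·12.8 + 7 = 58.2, giving x* = 16.4948 and y* = 4.1237.

x* = 16.4948, y* = 4.1237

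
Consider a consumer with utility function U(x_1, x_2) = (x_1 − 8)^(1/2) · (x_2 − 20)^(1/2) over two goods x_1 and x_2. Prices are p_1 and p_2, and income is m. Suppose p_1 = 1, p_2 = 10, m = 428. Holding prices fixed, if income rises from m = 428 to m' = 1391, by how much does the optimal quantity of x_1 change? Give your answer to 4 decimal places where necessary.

After buying the subsistence bundle (8, 20), a share 0.5 of the remaining income goes to x_1: x_1* = 8 + 0.5·(m − 8p_1 − 20p_2)/p_1.
Discretionary income = 428 − 8·1 − 20·10 = 220; x_1* = 8 + 0.5·220/1 = 118.
At m' = 1391: x_1* = 599.5. Change: 599.5 − 118 = 481.5.

Δx_1* = 481.5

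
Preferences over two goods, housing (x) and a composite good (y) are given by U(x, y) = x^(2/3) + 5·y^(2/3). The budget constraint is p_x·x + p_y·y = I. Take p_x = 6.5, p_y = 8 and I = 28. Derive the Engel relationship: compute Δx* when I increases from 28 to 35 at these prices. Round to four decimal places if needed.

MRS = MU_x/MU_y = (1/5)·(y/x)^(1/3). Set equal to p_x/p_y.
Hence y/x = (5·p_x/p_y)^(1/(1/3)), i.e. raised to the 3 power.
With the ratio pinned down, the budget gives x* = I/(p_x + p_y·(y/x)) and y* = (y/x)·x*.
Numerically y/x = 67.047119, so x* = 28/(6.5 + 8·67.047119) = 0.0516.
At I' = 35: x* = 0.0645. Change: 0.0645 − 0.0516 = 0.0129.

Δx* = 0.0129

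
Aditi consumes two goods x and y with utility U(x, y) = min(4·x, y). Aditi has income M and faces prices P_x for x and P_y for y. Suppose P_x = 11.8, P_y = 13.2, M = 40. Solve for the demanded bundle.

x* = 0.6192, y* = 2.4768

Here 11.8 + 4·13.2 = 64.6, giving x* = 0.6192 and y* = 2.4768.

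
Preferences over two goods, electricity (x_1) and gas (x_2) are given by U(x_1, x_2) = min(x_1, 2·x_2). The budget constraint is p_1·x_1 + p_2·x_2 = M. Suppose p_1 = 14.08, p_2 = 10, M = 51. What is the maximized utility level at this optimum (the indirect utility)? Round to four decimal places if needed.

V = 2.673

With perfect complements, no substitution: consume in ratio x_1:x_2 = 2:1.
Budget: p_1·x_1 + p_2·(1/2)·x_1 = M, so (2·p_1 + p_2)·x_1 = 2·M.
Demand: x_1*(p_1,p_2,M) = 2·M/(2·p_1 + p_2), x_2* = M/(2·p_1 + p_2).
Here 2·14.08 + 10 = 38.16, giving x_1* = 2.673 and x_2* = 1.3365.
Utility at the optimum: U(2.673, 1.3365) = 2.673.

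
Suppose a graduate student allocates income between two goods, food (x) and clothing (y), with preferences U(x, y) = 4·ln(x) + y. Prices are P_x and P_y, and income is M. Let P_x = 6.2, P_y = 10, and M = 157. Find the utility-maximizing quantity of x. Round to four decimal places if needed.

x* = 6.4516

MU_x = 4/x, MU_y = 1. Tangency: 4/x = P_x/P_y.
So x*(P_x,P_y) = 4·P_y/P_x, independent of income; and y* = (M − 4·P_y)/P_y.
At the given prices: x* = 4·10/6.2 = 6.4516.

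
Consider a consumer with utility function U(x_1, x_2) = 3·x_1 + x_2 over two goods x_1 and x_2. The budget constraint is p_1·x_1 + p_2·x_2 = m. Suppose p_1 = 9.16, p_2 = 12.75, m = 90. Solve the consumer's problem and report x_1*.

x_1* = 9.8253

Linear utility — the consumer picks whichever good has higher MU/price: 3/9.16 = 0.3275 vs 1/12.75 = 0.0784.
x_1 gives more utility per dollar, so spend all income on x_1: x_1* = m/p_1, x_2* = 0.
Numerically: x_1* = 9.8253, x_2* = 0.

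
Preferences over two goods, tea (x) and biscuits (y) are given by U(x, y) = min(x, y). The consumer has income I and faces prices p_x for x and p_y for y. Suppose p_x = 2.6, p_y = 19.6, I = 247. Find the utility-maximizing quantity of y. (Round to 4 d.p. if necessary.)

With perfect complements, no substitution: consume in ratio x:y = 1:1.
Budget: p_x·x + p_y·x = I, so (p_x + p_y)·x = I.
Demand: x*(p_x,p_y,I) = I/(p_x + p_y), y* = I/(p_x + p_y).
Here 2.6 + 19.6 = 22.2, giving y* = 11.1261.

y* = 11.1261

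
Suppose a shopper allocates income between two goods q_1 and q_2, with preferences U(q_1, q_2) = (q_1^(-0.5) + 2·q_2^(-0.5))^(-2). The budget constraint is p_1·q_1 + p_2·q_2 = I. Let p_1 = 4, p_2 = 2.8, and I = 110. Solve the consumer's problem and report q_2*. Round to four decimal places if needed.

q_2* = 22.9809

From the CES first-order condition, (1/2)·(q_2/q_1)^(1.5) = p_1/p_2.
Hence q_2/q_1 = (2·p_1/p_2)^(1/(1.5)), i.e. raised to the 2/3 power.
Substitute q_2 = (q_2/q_1)·q_1 into the budget: q_1* = I/(p_1 + p_2·(q_2/q_1)).
Numerically q_2/q_1 = 2.013514, so q_1* = 110/(4 + 2.8·2.013514) = 11.4133 and q_2* = 2.013514·11.4133 = 22.9809.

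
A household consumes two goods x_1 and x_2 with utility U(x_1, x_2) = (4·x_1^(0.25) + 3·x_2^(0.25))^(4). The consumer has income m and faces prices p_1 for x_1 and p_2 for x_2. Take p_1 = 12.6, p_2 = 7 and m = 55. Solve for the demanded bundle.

From the CES first-order condition, (4/3)·(x_2/x_1)^(0.75) = p_1/p_2.
Solve for the ratio: x_2/x_1 = [(3/4)·p_1/p_2]^(4/3).
Substitute x_2 = (x_2/x_1)·x_1 into the budget: x_1* = m/(p_1 + p_2·(x_2/x_1)).
Numerically x_2/x_1 = 1.492033, so x_1* = 55/(12.6 + 7·1.492033) = 2.3867 and x_2* = 1.492033·2.3867 = 3.5611.

x_1* = 2.3867, x_2* = 3.5611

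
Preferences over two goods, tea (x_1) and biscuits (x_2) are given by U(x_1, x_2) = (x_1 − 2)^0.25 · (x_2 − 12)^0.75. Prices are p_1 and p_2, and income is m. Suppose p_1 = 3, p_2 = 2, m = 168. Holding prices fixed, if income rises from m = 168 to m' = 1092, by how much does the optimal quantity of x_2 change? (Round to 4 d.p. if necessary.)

MRS = (1/3)·(x_2−12)/(x_1−2). Tangency with p_1/p_2 gives x_2−12 = 3·(p_1/p_2)·(x_1−2).
Substituting into the budget: x_1* = 2 + 0.25·(m − 2·p_1 − 12·p_2)/p_1, and x_2* = 12 + 0.75·(…)/p_2.
Discretionary income = 168 − 2·3 − 12·2 = 138; x_2* = 12 + 0.75·138/2 = 63.75.
At m' = 1092: x_2* = 410.25. Change: 410.25 − 63.75 = 346.5.

Δx_2* = 346.5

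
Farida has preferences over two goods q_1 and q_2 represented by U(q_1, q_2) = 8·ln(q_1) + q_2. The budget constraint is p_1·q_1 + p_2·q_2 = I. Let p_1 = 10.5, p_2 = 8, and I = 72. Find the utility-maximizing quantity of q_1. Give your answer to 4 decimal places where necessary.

MU_q_1 = 8/q_1, MU_q_2 = 1. Tangency: 8/q_1 = p_1/p_2.
So q_1*(p_1,p_2) = 8·p_2/p_1, independent of income; and q_2* = (I − 8·p_2)/p_2.
At the given prices: q_1* = 8·8/10.5 = 6.0952.

q_1* = 6.0952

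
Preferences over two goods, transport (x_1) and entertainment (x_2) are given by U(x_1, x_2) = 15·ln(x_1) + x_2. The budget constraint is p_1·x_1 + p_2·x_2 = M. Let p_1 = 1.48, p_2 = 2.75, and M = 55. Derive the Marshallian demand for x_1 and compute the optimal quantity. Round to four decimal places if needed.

So x_1*(p_1,p_2) = 15·p_2/p_1, independent of income; and x_2* = (M − 15·p_2)/p_2.
At the given prices: x_1* = 15·2.75/1.48 = 27.8716.

x_1* = 27.8716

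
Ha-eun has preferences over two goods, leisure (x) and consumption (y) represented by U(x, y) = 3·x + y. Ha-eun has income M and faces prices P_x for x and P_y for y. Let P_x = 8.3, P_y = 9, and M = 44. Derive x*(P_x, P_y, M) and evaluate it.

Perfect substitutes: compare marginal utility per dollar. 3/P_x vs 1/P_y → 0.3614 vs 0.1111.
x gives more utility per dollar, so spend all income on x: x* = M/P_x, y* = 0.
Numerically: x* = 5.3012, y* = 0.

x* = 5.3012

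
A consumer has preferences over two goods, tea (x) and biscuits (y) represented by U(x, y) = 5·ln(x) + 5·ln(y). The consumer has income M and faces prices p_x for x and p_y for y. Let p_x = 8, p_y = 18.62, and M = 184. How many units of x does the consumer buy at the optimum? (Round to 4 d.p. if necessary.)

x* = 11.5

MU_x/MU_y = (5·y)/(5·x); tangency sets this equal to p_x/p_y.
Rearranging, p_y·y = p_x·x. Substituting into the budget gives p_x·x·(1 + 1) = M.
Demand: x*(p_x,p_y,M) = 0.5·M/p_x and y* = 0.5·M/p_y.
At p_x=8, p_y=18.62, M=184: x* = 0.5·184/8 = 11.5.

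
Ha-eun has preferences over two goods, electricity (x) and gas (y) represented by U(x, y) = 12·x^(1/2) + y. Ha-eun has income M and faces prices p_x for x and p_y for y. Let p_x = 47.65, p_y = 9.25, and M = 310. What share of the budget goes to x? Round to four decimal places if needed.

Thus x* = (6·p_y/p_x)² — independent of M — with the rest of income spent on y.
Plugging in: x* = (6·9.25/47.65)² = 1.3566, y* = 26.5251.
Expenditure on x: 47.65·1.3566 = 64.6432; share = 0.2085.

share on x = 0.2085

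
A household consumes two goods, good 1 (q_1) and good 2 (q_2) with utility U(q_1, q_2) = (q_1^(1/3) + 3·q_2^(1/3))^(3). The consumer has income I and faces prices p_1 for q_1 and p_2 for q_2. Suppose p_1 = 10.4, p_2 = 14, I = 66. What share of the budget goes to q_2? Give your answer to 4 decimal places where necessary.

MU_q_1 ∝ q_1^(-2/3), MU_q_2 ∝ 3·q_2^(-2/3), so MRS = (1/3)·(q_2/q_1)^(2/3) = p_1/p_2.
Hence q_2/q_1 = (3·p_1/p_2)^(1/(2/3)), i.e. raised to the 1.5 power.
With the ratio pinned down, the budget gives q_1* = I/(p_1 + p_2·(q_2/q_1)) and q_2* = (q_2/q_1)·q_1*.
Numerically q_2/q_1 = 3.326901, so q_1* = 66/(10.4 + 14·3.326901) = 1.1584 and q_2* = 3.326901·1.1584 = 3.8538.
Expenditure on q_2: 14·3.8538 = 53.953; share = 0.8175.

share on q_2 = 0.8175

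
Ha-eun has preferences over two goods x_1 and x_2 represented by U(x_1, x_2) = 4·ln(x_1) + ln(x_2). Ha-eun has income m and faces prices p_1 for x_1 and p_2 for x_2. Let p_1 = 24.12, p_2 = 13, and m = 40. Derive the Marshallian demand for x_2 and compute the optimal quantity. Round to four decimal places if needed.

The MRS is 4·x_2/x_1. Set MRS = p_1/p_2.
So 4·p_2·x_2 = p_1·x_1; combined with the budget, a share 0.8 of income goes to x_1.
Demand: x_1*(p_1,p_2,m) = 0.8·m/p_1 and x_2* = 0.2·m/p_2.
At p_1=24.12, p_2=13, m=40: x_2* = 0.2·40/13 = 0.6154.

x_2* = 0.6154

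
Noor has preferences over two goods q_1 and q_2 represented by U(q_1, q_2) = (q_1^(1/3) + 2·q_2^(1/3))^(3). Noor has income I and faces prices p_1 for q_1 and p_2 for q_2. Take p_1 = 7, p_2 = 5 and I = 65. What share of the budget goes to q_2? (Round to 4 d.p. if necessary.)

From the CES first-order condition, (1/2)·(q_2/q_1)^(2/3) = p_1/p_2.
Hence q_2/q_1 = (2·p_1/p_2)^(1/(2/3)), i.e. raised to the 1.5 power.
Substitute q_2 = (q_2/q_1)·q_1 into the budget: q_1* = I/(p_1 + p_2·(q_2/q_1)).
Numerically q_2/q_1 = 4.685296, so q_1* = 65/(7 + 5·4.685296) = 2.1363 and q_2* = 4.685296·2.1363 = 10.0092.
Expenditure on q_2: 5·10.0092 = 50.0459; share = 0.7699.

share on q_2 = 0.7699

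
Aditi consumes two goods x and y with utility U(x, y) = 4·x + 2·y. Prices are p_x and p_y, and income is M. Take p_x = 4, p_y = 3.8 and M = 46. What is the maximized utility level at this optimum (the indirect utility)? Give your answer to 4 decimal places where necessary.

x gives more utility per dollar, so spend all income on x: x* = M/p_x, y* = 0.
Numerically: x* = 11.5, y* = 0.
Utility at the optimum: U(11.5, 0) = 46.

V = 46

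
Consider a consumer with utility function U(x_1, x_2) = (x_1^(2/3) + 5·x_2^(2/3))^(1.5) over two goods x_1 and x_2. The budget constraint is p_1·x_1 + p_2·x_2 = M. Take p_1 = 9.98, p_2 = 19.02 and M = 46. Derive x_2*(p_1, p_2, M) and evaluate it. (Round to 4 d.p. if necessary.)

x_2* = 2.3502

MRS = MU_x_1/MU_x_2 = (1/5)·(x_2/x_1)^(1/3). Set equal to p_1/p_2.
Hence x_2/x_1 = (5·p_1/p_2)^(1/(1/3)), i.e. raised to the 3 power.
Substitute x_2 = (x_2/x_1)·x_1 into the budget: x_1* = M/(p_1 + p_2·(x_2/x_1)).
Numerically x_2/x_1 = 18.058019, so x_1* = 46/(9.98 + 19.02·18.058019) = 0.1301 and x_2* = 18.058019·0.1301 = 2.3502.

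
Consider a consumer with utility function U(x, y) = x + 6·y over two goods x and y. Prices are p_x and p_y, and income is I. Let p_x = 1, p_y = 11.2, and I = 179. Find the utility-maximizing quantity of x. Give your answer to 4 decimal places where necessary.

x* = 179

Linear utility — the consumer picks whichever good has higher MU/price: 1/1 = 1 vs 6/11.2 = 0.5357.
x gives more utility per dollar, so spend all income on x: x* = I/p_x, y* = 0.
Numerically: x* = 179, y* = 0.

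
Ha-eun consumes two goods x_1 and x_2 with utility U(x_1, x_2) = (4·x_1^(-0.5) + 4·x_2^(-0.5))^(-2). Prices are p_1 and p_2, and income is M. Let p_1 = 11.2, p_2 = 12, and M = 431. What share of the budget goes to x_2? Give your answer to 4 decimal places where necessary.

share on x_2 = 0.5057

MRS = MU_x_1/MU_x_2 = (x_2/x_1)^(1.5). Set equal to p_1/p_2.
Solve for the ratio: x_2/x_1 = [p_1/p_2]^(2/3).
Substitute x_2 = (x_2/x_1)·x_1 into the budget: x_1* = M/(p_1 + p_2·(x_2/x_1)).
Numerically x_2/x_1 = 0.955047, so x_1* = 431/(11.2 + 12·0.955047) = 19.0198 and x_2* = 0.955047·19.0198 = 18.1648.
Expenditure on x_2: 12·18.1648 = 217.9779; share = 0.5057.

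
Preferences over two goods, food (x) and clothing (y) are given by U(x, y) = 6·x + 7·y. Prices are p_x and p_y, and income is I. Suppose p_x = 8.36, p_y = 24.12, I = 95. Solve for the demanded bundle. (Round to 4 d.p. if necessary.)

x* = 11.3636, y* = 0

Perfect substitutes: compare marginal utility per dollar. 6/p_x vs 7/p_y → 0.7177 vs 0.2902.
x gives more utility per dollar, so spend all income on x: x* = I/p_x, y* = 0.
Numerically: x* = 11.3636, y* = 0.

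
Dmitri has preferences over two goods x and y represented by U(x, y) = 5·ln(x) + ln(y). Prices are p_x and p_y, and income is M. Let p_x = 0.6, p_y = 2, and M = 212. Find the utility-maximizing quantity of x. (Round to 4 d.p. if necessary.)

Tangency: MRS = 5·y/x = p_x/p_y.
Rearranging, p_y·y = (1/5)·p_x·x. Substituting into the budget gives p_x·x·(1 + (1/5)) = M.
Demand: x*(p_x,p_y,M) = 5/6·M/p_x and y* = 1/6·M/p_y.
At p_x=0.6, p_y=2, M=212: x* = 5/6·212/0.6 = 294.4444.

x* = 294.4444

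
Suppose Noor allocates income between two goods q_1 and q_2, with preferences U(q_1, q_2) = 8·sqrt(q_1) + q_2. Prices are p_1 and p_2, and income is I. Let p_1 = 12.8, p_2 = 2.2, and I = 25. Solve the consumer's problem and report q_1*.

q_1* = 0.4727

MU_q_1 = 4/√q_1, MU_q_2 = 1. Tangency: 4/√q_1 = p_1/p_2.
Thus q_1* = (4·p_2/p_1)² — independent of I — with the rest of income spent on q_2.
Plugging in: q_1* = (4·2.2/12.8)² = 0.4727.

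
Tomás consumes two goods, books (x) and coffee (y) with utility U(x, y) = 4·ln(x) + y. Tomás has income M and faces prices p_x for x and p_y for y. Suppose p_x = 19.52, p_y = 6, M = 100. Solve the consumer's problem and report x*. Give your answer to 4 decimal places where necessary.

x* = 1.2295

MU_x = 4/x, MU_y = 1. Tangency: 4/x = p_x/p_y.
So x*(p_x,p_y) = 4·p_y/p_x, independent of income; and y* = (M − 4·p_y)/p_y.
At the given prices: x* = 4·6/19.52 = 1.2295.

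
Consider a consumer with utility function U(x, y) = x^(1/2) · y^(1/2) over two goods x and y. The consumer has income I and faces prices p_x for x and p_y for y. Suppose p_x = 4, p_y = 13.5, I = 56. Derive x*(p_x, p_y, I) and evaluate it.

x* = 7

MU_x/MU_y = (0.5·y)/(0.5·x); tangency sets this equal to p_x/p_y.
So 0.5·p_y·y = 0.5·p_x·x; combined with the budget, a share 0.5 of income goes to x.
Demand: x*(p_x,p_y,I) = 0.5·I/p_x and y* = 0.5·I/p_y.
At p_x=4, p_y=13.5, I=56: x* = 0.5·56/4 = 7.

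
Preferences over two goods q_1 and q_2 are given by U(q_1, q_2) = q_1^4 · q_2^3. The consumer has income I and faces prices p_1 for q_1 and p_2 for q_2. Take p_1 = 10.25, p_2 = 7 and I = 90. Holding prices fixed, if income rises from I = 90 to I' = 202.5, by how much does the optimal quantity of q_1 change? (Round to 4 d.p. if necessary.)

Demand: q_1*(p_1,p_2,I) = 4/7·I/p_1 and q_2* = 3/7·I/p_2.
At p_1=10.25, p_2=7, I=90: q_1* = 4/7·90/10.25 = 5.0174.
At I' = 202.5: q_1* = 11.2892. Change: 11.2892 − 5.0174 = 6.2718.

Δq_1* = 6.2718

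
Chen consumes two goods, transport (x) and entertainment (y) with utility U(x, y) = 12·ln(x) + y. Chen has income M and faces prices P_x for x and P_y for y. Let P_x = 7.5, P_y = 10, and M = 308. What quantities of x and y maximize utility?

Set MRS = P_x/P_y: (12/x)/1 = P_x/P_y.
So x*(P_x,P_y) = 12·P_y/P_x, independent of income; and y* = (M − 12·P_y)/P_y.
At the given prices: x* = 12·10/7.5 = 16, and y* = 18.8.

x* = 16, y* = 18.8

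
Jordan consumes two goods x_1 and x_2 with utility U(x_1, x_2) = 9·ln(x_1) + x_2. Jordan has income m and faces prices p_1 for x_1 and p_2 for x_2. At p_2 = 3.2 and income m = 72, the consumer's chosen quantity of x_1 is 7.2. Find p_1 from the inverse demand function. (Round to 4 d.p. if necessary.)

p_1 = 4

MU_x_1 = 9/x_1, MU_x_2 = 1. Tangency: 9/x_1 = p_1/p_2.
So x_1*(p_1,p_2) = 9·p_2/p_1, independent of income; and x_2* = (m − 9·p_2)/p_2.
Set x_1* = 7.2 in the demand function and solve for p_1: p_1 = 4.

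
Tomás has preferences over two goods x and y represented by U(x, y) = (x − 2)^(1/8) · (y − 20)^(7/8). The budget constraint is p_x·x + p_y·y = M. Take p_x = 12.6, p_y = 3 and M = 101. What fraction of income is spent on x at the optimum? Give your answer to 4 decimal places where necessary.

MRS = (1/7)·(y−20)/(x−2). Tangency with p_x/p_y gives y−20 = 7·(p_x/p_y)·(x−2).
After buying the subsistence bundle (2, 20), a share 0.125 of the remaining income goes to x: x* = 2 + 0.125·(M − 2p_x − 20p_y)/p_x.
Discretionary income = 101 − 2·12.6 − 20·3 = 15.8; x* = 2 + 0.125·15.8/12.6 = 2.1567; y* = 20 + 0.875·15.8/3 = 24.6083.
Expenditure on x: 12.6·2.1567 = 27.175; share = 0.2691.

share on x = 0.2691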